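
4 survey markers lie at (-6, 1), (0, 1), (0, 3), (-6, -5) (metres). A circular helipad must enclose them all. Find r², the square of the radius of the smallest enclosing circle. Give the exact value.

25

By Welzl's lemma the MEC is supported by two points (diametrically opposite) or three points (on a circumcircle).
The farthest pair is (0, 3)–(-6, -5) with squared distance 100. The circle on this segment as diameter has centre (-3, -1) and r² = 100/4 = 25.
Check (-6, 1): distance² to centre = 13 ≤ 25, so it lies inside.
All remaining points lie in this disk, and no smaller disk contains both endpoints, so this is the minimum enclosing circle.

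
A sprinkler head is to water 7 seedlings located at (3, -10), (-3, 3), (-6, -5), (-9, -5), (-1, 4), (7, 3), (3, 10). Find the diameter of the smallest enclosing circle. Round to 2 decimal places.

A smallest enclosing disk is always determined by at most three of the input points on its boundary.
The minimum enclosing circle is determined by three boundary points: (3, -10), (-9, -5), (3, 10).
Their circumcentre is (0.125, 0) with r² = 108.265625.
The farthest remaining point (-6, -5) is at distance² 62.515625 ≤ 108.265625.
Diameter = 2r = 2√(108.265625) ≈ 20.81.

20.81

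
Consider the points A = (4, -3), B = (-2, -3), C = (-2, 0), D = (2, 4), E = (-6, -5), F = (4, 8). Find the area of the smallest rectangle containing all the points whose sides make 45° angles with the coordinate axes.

In coordinates u = x + y, v = x − y the rectangle is axis-aligned; the map (x,y)→(u,v) scales areas by 2.
u-values: 1, -5, -2, 6, -11, 12; range = 12 − (-11) = 23.
v-values: 7, 1, -2, -2, -1, -4; range = 7 − (-4) = 11.
Area = (23 × 11) / 2 = 126.5.

126.5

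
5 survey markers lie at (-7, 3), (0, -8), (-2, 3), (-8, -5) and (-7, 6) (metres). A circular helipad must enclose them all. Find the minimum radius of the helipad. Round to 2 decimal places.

By Welzl's lemma the MEC is supported by two points (diametrically opposite) or three points (on a circumcircle).
The farthest pair is (0, -8)–(-7, 6) with squared distance 245. The circle on this segment as diameter has centre (-3.5, -1) and r² = 245/4 = 61.25.
Check (-7, 3): distance² to centre = 28.25 ≤ 61.25, so it lies inside.
All remaining points lie in this disk, and no smaller disk contains both endpoints, so this is the minimum enclosing circle.
r = √(61.25) ≈ 7.83.

7.83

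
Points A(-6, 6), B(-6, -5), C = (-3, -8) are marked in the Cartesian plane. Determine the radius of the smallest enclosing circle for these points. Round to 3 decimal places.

7.159

Side lengths²: AB² = 121, AC² = 205, BC² = 18.
Since AC² = 205 ≥ 121 + 18 = 139, the angle opposite AC is not acute, so the smallest enclosing circle has AC as diameter.
Centre = midpoint of AC = (-4.5, -1), r² = 205/4 = 51.25.
r = √(51.25) ≈ 7.159.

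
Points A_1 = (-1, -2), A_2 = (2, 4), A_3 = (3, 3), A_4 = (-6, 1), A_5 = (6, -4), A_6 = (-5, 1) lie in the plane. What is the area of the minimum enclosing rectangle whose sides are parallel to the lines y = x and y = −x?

In coordinates u = x + y, v = x − y the rectangle is axis-aligned; the map (x,y)→(u,v) scales areas by 2.
u-values: -3, 6, 6, -5, 2, -4; range = 6 − (-5) = 11.
v-values: 1, -2, 0, -7, 10, -6; range = 10 − (-7) = 17.
Area = (11 × 17) / 2 = 93.5.

93.5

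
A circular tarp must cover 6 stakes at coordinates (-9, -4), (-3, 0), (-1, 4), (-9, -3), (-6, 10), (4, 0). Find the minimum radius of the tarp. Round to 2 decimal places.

The minimum enclosing circle is determined by three boundary points: (-9, -4), (-6, 10), (4, 0).
Their circumcentre is (-129/34, 75/34) with r² = 37925/578.
The farthest remaining point (-9, -3) is at distance² 31329/578 ≤ 37925/578.
r = √(37925/578) ≈ 8.10.

8.10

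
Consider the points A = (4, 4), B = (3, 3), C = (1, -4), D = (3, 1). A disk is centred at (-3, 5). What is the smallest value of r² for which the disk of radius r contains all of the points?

The required radius is the distance from (-3, 5) to the farthest point.
Squared distances: 50, 40, 97, 52.
Maximum is 97, attained at C.

97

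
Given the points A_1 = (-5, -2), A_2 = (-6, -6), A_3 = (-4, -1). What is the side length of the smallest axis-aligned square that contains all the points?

The bounding box has width 2 and height 5.
An axis-aligned square enclosing the set must have side ≥ max(width, height).
So the minimum side is max(2, 5) = 5.

5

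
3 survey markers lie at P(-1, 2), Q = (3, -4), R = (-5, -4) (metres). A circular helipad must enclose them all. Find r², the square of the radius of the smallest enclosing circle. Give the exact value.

169/9

Side lengths²: PQ² = 52, PR² = 52, QR² = 64.
Since QR² = 64 < 52 + 52 = 104, the triangle is acute, so the smallest enclosing circle is the circumcircle.
Circumcentre = (-1, -7/3), r² = 169/9.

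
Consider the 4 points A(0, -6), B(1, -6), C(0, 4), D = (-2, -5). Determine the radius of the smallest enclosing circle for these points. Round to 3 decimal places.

5.025

The minimum enclosing circle of a finite set is fixed by two of the points (as a diameter) or three (as a circumcircle).
The farthest pair is B–C with squared distance 101. The circle on this segment as diameter has centre (0.5, -1) and r² = 101/4 = 25.25.
Check A: distance² to centre = 25.25 ≤ 25.25, so it lies inside.
All remaining points lie in this disk, and no smaller disk contains both endpoints, so this is the minimum enclosing circle.
r = √(25.25) ≈ 5.025.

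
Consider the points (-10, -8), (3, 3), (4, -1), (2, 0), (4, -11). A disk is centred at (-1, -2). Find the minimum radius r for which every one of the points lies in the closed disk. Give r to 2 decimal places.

10.82

The required radius is the distance from (-1, -2) to the farthest point.
Squared distances: 117, 41, 26, 13, 106.
Maximum is 117, attained at (-10, -8).
r = √117 ≈ 10.82.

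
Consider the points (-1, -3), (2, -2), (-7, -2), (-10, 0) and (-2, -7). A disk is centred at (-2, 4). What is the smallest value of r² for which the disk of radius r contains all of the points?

121

The required radius is the distance from (-2, 4) to the farthest point.
Squared distances: 50, 52, 61, 80, 121.
Maximum is 121, attained at (-2, -7).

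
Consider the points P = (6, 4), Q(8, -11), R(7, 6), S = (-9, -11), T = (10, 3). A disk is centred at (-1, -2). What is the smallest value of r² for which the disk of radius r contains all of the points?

162

The required radius is the distance from (-1, -2) to the farthest point.
Squared distances: 85, 162, 128, 145, 146.
Maximum is 162, attained at Q.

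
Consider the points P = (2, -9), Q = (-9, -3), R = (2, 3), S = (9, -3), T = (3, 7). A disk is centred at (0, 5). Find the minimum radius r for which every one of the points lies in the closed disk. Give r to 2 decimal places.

14.14

The required radius is the distance from (0, 5) to the farthest point.
Squared distances: 200, 145, 8, 145, 13.
Maximum is 200, attained at P.
r = √200 ≈ 14.14.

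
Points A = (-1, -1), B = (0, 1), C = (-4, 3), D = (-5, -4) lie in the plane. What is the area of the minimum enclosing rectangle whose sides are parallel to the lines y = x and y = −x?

35

In coordinates u = x + y, v = x − y the rectangle is axis-aligned; the map (x,y)→(u,v) scales areas by 2.
u-values: -2, 1, -1, -9; range = 1 − (-9) = 10.
v-values: 0, -1, -7, -1; range = 0 − (-7) = 7.
Area = (10 × 7) / 2 = 35.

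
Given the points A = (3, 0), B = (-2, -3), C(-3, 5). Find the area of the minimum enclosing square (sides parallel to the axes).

The bounding box has width 6 and height 8.
An axis-aligned square enclosing the set must have side ≥ max(width, height).
So the minimum side is max(6, 8) = 8.
Area = 8² = 64.

64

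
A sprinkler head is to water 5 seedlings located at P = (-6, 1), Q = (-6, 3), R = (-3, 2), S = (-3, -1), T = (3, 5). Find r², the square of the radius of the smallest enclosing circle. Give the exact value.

The minimum enclosing circle of a finite set is fixed by two of the points (as a diameter) or three (as a circumcircle).
The farthest pair is P–T with squared distance 97. The circle on this segment as diameter has centre (-1.5, 3) and r² = 97/4 = 24.25.
Check Q: distance² to centre = 20.25 ≤ 24.25, so it lies inside.
All remaining points lie in this disk, and no smaller disk contains both endpoints, so this is the minimum enclosing circle.

24.25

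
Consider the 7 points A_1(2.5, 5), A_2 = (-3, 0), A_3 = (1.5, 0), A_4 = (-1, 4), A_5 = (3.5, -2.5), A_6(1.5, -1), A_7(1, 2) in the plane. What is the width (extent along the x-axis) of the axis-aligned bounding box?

max x = 3.5, min x = -3, so width = 6.5.

6.5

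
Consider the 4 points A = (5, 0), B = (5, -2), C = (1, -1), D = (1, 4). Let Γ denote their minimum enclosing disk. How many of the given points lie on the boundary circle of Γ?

2

A smallest enclosing disk is always determined by at most three of the input points on its boundary.
The farthest pair is B–D with squared distance 52. The circle on this segment as diameter has centre (3, 1) and r² = 52/4 = 13.
Check A: distance² to centre = 5 ≤ 13, so it lies inside.
All remaining points lie in this disk, and no smaller disk contains both endpoints, so this is the minimum enclosing circle.
The points at distance exactly r from the centre are B, D — 2 points.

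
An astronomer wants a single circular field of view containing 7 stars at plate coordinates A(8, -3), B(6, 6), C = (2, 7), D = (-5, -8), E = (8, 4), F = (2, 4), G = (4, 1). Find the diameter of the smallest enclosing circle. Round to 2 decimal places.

17.82

A smallest enclosing disk is always determined by at most three of the input points on its boundary.
The minimum enclosing circle is determined by three boundary points: B, D, E.
Their circumcentre is (0.78, -1.22) with r² = 79.3768.
The farthest remaining point C is at distance² 69.0568 ≤ 79.3768.
Diameter = 2r = 2√(79.3768) ≈ 17.82.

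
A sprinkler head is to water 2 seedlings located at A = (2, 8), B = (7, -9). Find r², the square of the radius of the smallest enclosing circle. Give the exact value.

The smallest circle enclosing two points has them as diameter endpoints.
Centre = midpoint = (4.5, -0.5); r² = |AB|²/4 = 314/4 = 78.5.

78.5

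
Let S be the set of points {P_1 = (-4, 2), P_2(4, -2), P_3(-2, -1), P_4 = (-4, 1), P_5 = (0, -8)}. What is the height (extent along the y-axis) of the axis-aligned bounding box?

10

max y = 2, min y = -8, so height = 10.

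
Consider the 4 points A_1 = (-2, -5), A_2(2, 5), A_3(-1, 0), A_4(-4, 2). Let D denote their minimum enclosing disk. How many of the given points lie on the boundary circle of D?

The farthest pair is A_1–A_2 with squared distance 116. The circle on this segment as diameter has centre (0, 0) and r² = 116/4 = 29.
Check A_3: distance² to centre = 1 ≤ 29, so it lies inside.
All remaining points lie in this disk, and no smaller disk contains both endpoints, so this is the minimum enclosing circle.
The points at distance exactly r from the centre are A_1, A_2 — 2 points.

2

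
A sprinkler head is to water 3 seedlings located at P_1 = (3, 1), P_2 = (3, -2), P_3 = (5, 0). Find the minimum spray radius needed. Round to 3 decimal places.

Side lengths²: P_1P_2² = 9, P_1P_3² = 5, P_2P_3² = 8.
Since P_1P_2² = 9 < 8 + 5 = 13, the triangle is acute, so the smallest enclosing circle is the circumcircle.
Circumcentre = (3.5, -0.5), r² = 2.5.
r = √(2.5) ≈ 1.581.

1.581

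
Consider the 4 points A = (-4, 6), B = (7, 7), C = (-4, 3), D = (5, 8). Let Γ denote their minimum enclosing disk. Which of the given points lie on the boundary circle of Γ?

B, C

The farthest pair is B–C with squared distance 137. The circle on this segment as diameter has centre (1.5, 5) and r² = 137/4 = 34.25.
Check A: distance² to centre = 31.25 ≤ 34.25, so it lies inside.
All remaining points lie in this disk, and no smaller disk contains both endpoints, so this is the minimum enclosing circle.
The points at distance exactly r from the centre are B, C — 2 points.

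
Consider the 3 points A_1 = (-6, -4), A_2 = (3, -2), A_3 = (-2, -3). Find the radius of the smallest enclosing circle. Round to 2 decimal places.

4.61

Side lengths²: A_1A_2² = 85, A_1A_3² = 17, A_2A_3² = 26.
Since A_1A_2² = 85 ≥ 26 + 17 = 43, the angle opposite A_1A_2 is not acute, so the smallest enclosing circle has A_1A_2 as diameter.
Centre = midpoint of A_1A_2 = (-1.5, -3), r² = 85/4 = 21.25.
r = √(21.25) ≈ 4.61.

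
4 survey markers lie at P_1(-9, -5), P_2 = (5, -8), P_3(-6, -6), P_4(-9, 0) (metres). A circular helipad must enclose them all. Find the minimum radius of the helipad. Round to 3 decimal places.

The minimum enclosing circle of a finite set is fixed by two of the points (as a diameter) or three (as a circumcircle).
The farthest pair is P_2–P_4 with squared distance 260. The circle on this segment as diameter has centre (-2, -4) and r² = 260/4 = 65.
Check P_1: distance² to centre = 50 ≤ 65, so it lies inside.
All remaining points lie in this disk, and no smaller disk contains both endpoints, so this is the minimum enclosing circle.
r = √65 ≈ 8.062.

8.062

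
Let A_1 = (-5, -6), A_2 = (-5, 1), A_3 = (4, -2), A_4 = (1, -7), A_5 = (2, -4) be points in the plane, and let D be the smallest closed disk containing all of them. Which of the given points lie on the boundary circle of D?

A_1, A_2, A_3

The minimum enclosing circle of a finite set is fixed by two of the points (as a diameter) or three (as a circumcircle).
The minimum enclosing circle is determined by three boundary points: A_1, A_2, A_3.
Their circumcentre is (-7/6, -2.5) with r² = 485/18.
The farthest remaining point A_4 is at distance² 449/18 ≤ 485/18.
The points at distance exactly r from the centre are A_1, A_2, A_3 — 3 points.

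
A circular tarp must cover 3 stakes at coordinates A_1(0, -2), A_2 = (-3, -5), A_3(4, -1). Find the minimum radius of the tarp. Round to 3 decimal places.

Side lengths²: A_1A_2² = 18, A_1A_3² = 17, A_2A_3² = 65.
Since A_2A_3² = 65 ≥ 18 + 17 = 35, the angle opposite A_2A_3 is not acute, so the smallest enclosing circle has A_2A_3 as diameter.
Centre = midpoint of A_2A_3 = (0.5, -3), r² = 65/4 = 16.25.
r = √(16.25) ≈ 4.031.

4.031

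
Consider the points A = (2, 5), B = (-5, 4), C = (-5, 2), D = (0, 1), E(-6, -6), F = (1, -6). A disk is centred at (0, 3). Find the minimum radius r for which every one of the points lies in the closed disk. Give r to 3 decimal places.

10.817

The required radius is the distance from (0, 3) to the farthest point.
Squared distances: 8, 26, 26, 4, 117, 82.
Maximum is 117, attained at E.
r = √117 ≈ 10.817.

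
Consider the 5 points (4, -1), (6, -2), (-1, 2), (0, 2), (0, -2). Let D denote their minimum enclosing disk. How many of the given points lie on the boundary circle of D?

2

A smallest enclosing disk is always determined by at most three of the input points on its boundary.
The farthest pair is (6, -2)–(-1, 2) with squared distance 65. The circle on this segment as diameter has centre (2.5, 0) and r² = 65/4 = 16.25.
Check (4, -1): distance² to centre = 3.25 ≤ 16.25, so it lies inside.
All remaining points lie in this disk, and no smaller disk contains both endpoints, so this is the minimum enclosing circle.
The points at distance exactly r from the centre are (6, -2), (-1, 2) — 2 points.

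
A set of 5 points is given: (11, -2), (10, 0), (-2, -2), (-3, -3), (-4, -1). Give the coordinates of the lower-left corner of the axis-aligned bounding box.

x-range [-4, 11], y-range [-3, 0].
The lower-left corner is (-4, -3).

(-4, -3)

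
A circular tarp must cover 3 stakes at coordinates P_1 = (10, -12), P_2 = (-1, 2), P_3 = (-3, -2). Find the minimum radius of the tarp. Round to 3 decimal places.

Side lengths²: P_1P_2² = 317, P_1P_3² = 269, P_2P_3² = 20.
Since P_1P_2² = 317 ≥ 269 + 20 = 289, the angle opposite P_1P_2 is not acute, so the smallest enclosing circle has P_1P_2 as diameter.
Centre = midpoint of P_1P_2 = (4.5, -5), r² = 317/4 = 79.25.
r = √(79.25) ≈ 8.902.

8.902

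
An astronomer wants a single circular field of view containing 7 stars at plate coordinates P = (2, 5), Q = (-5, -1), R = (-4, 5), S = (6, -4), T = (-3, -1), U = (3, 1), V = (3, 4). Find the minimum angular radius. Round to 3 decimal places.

By Welzl's lemma the MEC is supported by two points (diametrically opposite) or three points (on a circumcircle).
The farthest pair is R–S with squared distance 181. The circle on this segment as diameter has centre (1, 0.5) and r² = 181/4 = 45.25.
Check P: distance² to centre = 21.25 ≤ 45.25, so it lies inside.
All remaining points lie in this disk, and no smaller disk contains both endpoints, so this is the minimum enclosing circle.
r = √(45.25) ≈ 6.727.

6.727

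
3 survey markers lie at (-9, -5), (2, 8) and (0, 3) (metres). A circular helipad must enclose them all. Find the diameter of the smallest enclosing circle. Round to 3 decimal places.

17.029

Call the three points A, B, C in the order given.
Side lengths²: AB² = 290, AC² = 145, BC² = 29.
Since AB² = 290 ≥ 145 + 29 = 174, the angle opposite AB is not acute, so the smallest enclosing circle has AB as diameter.
Centre = midpoint of AB = (-3.5, 1.5), r² = 290/4 = 72.5.
Diameter = 2r = 2√(72.5) ≈ 17.029.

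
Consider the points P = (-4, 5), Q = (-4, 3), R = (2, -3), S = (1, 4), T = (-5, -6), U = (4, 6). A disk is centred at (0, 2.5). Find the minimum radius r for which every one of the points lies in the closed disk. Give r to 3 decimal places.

9.862

The required radius is the distance from (0, 2.5) to the farthest point.
Squared distances: 22.25, 16.25, 34.25, 3.25, 97.25, 28.25.
Maximum is 97.25, attained at T.
r = √(97.25) ≈ 9.862.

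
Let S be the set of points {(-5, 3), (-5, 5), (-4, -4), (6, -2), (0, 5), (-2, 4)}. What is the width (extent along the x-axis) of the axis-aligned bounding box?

max x = 6, min x = -5, so width = 11.

11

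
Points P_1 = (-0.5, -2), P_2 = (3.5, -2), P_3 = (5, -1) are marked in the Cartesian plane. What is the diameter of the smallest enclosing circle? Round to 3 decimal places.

5.590

Side lengths²: P_1P_2² = 16, P_1P_3² = 31.25, P_2P_3² = 3.25.
Since P_1P_3² = 31.25 ≥ 16 + 3.25 = 19.25, the angle opposite P_1P_3 is not acute, so the smallest enclosing circle has P_1P_3 as diameter.
Centre = midpoint of P_1P_3 = (2.25, -1.5), r² = 31.25/4 = 7.8125.
Diameter = 2r = 2√(7.8125) ≈ 5.590.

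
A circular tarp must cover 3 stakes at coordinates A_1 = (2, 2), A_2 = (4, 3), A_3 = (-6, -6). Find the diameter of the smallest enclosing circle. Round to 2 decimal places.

Side lengths²: A_1A_2² = 5, A_1A_3² = 128, A_2A_3² = 181.
Since A_2A_3² = 181 ≥ 128 + 5 = 133, the angle opposite A_2A_3 is not acute, so the smallest enclosing circle has A_2A_3 as diameter.
Centre = midpoint of A_2A_3 = (-1, -1.5), r² = 181/4 = 45.25.
Diameter = 2r = 2√(45.25) ≈ 13.45.

13.45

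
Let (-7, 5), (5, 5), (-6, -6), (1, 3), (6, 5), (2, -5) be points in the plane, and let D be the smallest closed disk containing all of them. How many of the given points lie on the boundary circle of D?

A smallest enclosing disk is always determined by at most three of the input points on its boundary.
The minimum enclosing circle is determined by three boundary points: (-7, 5), (-6, -6), (6, 5).
Their circumcentre is (-0.5, 1/22) with r² = 16165/242.
The farthest remaining point (5, 5) is at distance² 13261/242 ≤ 16165/242.
The points at distance exactly r from the centre are (-7, 5), (-6, -6), (6, 5) — 3 points.

3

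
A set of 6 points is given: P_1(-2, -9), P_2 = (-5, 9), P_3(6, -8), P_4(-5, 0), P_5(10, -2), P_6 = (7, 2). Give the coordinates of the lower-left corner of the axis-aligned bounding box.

(-5, -9)

x-range [-5, 10], y-range [-9, 9].
The lower-left corner is (-5, -9).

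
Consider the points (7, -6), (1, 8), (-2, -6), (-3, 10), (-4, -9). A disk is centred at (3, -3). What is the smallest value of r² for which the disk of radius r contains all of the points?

205

The required radius is the distance from (3, -3) to the farthest point.
Squared distances: 25, 125, 34, 205, 85.
Maximum is 205, attained at (-3, 10).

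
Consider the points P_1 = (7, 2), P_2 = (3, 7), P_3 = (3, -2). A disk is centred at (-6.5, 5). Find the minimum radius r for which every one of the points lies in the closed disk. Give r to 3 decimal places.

The required radius is the distance from (-6.5, 5) to the farthest point.
Squared distances: 191.25, 94.25, 139.25.
Maximum is 191.25, attained at P_1.
r = √(191.25) ≈ 13.829.

13.829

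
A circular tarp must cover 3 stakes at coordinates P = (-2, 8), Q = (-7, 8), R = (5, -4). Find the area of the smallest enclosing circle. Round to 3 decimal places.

226.195

Side lengths²: PQ² = 25, PR² = 193, QR² = 288.
Since QR² = 288 ≥ 193 + 25 = 218, the angle opposite QR is not acute, so the smallest enclosing circle has QR as diameter.
Centre = midpoint of QR = (-1, 2), r² = 288/4 = 72.
Area = π·r² = π·72 ≈ 226.195.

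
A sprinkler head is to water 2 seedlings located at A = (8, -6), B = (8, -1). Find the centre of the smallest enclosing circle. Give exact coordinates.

The smallest circle enclosing two points has them as diameter endpoints.
Centre = midpoint = (8, -3.5); r² = |AB|²/4 = 25/4 = 6.25.
Centre = (8, -3.5).

(8, -3.5)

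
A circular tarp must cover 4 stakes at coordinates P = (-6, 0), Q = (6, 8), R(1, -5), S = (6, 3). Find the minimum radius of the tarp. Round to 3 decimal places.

By Welzl's lemma the MEC is supported by two points (diametrically opposite) or three points (on a circumcircle).
The minimum enclosing circle is determined by three boundary points: P, Q, R.
Their circumcentre is (30/29, 71/29) with r² = 46657/841.
The farthest remaining point S is at distance² 20992/841 ≤ 46657/841.
r = √(46657/841) ≈ 7.448.

7.448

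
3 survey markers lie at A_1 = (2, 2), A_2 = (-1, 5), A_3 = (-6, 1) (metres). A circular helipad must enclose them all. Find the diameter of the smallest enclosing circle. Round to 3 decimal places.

8.062

Side lengths²: A_1A_2² = 18, A_1A_3² = 65, A_2A_3² = 41.
Since A_1A_3² = 65 ≥ 41 + 18 = 59, the angle opposite A_1A_3 is not acute, so the smallest enclosing circle has A_1A_3 as diameter.
Centre = midpoint of A_1A_3 = (-2, 1.5), r² = 65/4 = 16.25.
Diameter = 2r = 2√(16.25) ≈ 8.062.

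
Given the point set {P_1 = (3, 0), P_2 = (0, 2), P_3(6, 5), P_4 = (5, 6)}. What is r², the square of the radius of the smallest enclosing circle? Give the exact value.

1105/98

A smallest enclosing disk is always determined by at most three of the input points on its boundary.
The minimum enclosing circle is determined by three boundary points: P_1, P_2, P_3.
Their circumcentre is (43/14, 47/14) with r² = 1105/98.
The farthest remaining point P_4 is at distance² 1049/98 ≤ 1105/98.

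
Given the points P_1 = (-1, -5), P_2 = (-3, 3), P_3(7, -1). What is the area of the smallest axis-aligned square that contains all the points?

The bounding box has width 10 and height 8.
An axis-aligned square enclosing the set must have side ≥ max(width, height).
So the minimum side is max(10, 8) = 10.
Area = 10² = 100.

100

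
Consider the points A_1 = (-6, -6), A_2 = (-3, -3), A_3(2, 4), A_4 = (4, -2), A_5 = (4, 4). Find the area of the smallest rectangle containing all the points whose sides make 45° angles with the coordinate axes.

In coordinates u = x + y, v = x − y the rectangle is axis-aligned; the map (x,y)→(u,v) scales areas by 2.
u-values: -12, -6, 6, 2, 8; range = 8 − (-12) = 20.
v-values: 0, 0, -2, 6, 0; range = 6 − (-2) = 8.
Area = (20 × 8) / 2 = 80.

80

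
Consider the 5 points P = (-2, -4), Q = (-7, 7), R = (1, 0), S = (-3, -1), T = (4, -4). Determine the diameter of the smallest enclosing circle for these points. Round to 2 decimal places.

The farthest pair is Q–T with squared distance 242. The circle on this segment as diameter has centre (-1.5, 1.5) and r² = 242/4 = 60.5.
Check P: distance² to centre = 30.5 ≤ 60.5, so it lies inside.
All remaining points lie in this disk, and no smaller disk contains both endpoints, so this is the minimum enclosing circle.
Diameter = 2r = 2√(60.5) ≈ 15.56.

15.56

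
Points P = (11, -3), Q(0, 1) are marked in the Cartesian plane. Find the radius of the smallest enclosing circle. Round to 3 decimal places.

The smallest circle enclosing two points has them as diameter endpoints.
Centre = midpoint = (5.5, -1); r² = |PQ|²/4 = 137/4 = 34.25.
r = √(34.25) ≈ 5.852.

5.852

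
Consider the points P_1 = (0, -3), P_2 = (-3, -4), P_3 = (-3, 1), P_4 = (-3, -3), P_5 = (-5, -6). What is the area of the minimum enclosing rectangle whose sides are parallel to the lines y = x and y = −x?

In coordinates u = x + y, v = x − y the rectangle is axis-aligned; the map (x,y)→(u,v) scales areas by 2.
u-values: -3, -7, -2, -6, -11; range = -2 − (-11) = 9.
v-values: 3, 1, -4, 0, 1; range = 3 − (-4) = 7.
Area = (9 × 7) / 2 = 31.5.

31.5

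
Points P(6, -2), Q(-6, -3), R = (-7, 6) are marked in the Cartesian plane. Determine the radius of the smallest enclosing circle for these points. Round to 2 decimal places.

Side lengths²: PQ² = 145, PR² = 233, QR² = 82.
Since PR² = 233 ≥ 145 + 82 = 227, the angle opposite PR is not acute, so the smallest enclosing circle has PR as diameter.
Centre = midpoint of PR = (-0.5, 2), r² = 233/4 = 58.25.
r = √(58.25) ≈ 7.63.

7.63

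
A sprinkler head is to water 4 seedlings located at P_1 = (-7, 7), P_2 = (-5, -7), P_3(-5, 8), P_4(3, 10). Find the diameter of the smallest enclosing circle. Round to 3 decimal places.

By Welzl's lemma the MEC is supported by two points (diametrically opposite) or three points (on a circumcircle).
The farthest pair is P_2–P_4 with squared distance 353. The circle on this segment as diameter has centre (-1, 1.5) and r² = 353/4 = 88.25.
Check P_1: distance² to centre = 66.25 ≤ 88.25, so it lies inside.
All remaining points lie in this disk, and no smaller disk contains both endpoints, so this is the minimum enclosing circle.
Diameter = 2r = 2√(88.25) ≈ 18.788.

18.788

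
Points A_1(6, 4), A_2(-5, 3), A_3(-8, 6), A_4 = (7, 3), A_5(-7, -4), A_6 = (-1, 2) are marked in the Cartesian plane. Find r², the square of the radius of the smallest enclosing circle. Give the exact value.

6565/98

The minimum enclosing circle of a finite set is fixed by two of the points (as a diameter) or three (as a circumcircle).
The minimum enclosing circle is determined by three boundary points: A_3, A_4, A_5.
Their circumcentre is (-15/14, 23/14) with r² = 6565/98.
The farthest remaining point A_1 is at distance² 5445/98 ≤ 6565/98.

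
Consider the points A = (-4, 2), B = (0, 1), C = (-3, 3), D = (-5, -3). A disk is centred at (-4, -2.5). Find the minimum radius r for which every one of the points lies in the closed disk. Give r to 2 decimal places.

The required radius is the distance from (-4, -2.5) to the farthest point.
Squared distances: 20.25, 28.25, 31.25, 1.25.
Maximum is 31.25, attained at C.
r = √(31.25) ≈ 5.59.

5.59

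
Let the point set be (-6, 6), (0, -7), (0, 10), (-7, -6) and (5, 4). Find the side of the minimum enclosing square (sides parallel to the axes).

17

The bounding box has width 12 and height 17.
An axis-aligned square enclosing the set must have side ≥ max(width, height).
So the minimum side is max(12, 17) = 17.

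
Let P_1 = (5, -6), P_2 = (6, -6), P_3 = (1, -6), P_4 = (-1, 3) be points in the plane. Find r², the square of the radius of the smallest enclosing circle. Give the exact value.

32.5

By Welzl's lemma the MEC is supported by two points (diametrically opposite) or three points (on a circumcircle).
The farthest pair is P_2–P_4 with squared distance 130. The circle on this segment as diameter has centre (2.5, -1.5) and r² = 130/4 = 32.5.
Check P_1: distance² to centre = 26.5 ≤ 32.5, so it lies inside.
All remaining points lie in this disk, and no smaller disk contains both endpoints, so this is the minimum enclosing circle.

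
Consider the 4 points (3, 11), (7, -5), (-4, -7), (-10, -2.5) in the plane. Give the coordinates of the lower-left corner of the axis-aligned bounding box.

x-range [-10, 7], y-range [-7, 11].
The lower-left corner is (-10, -7).

(-10, -7)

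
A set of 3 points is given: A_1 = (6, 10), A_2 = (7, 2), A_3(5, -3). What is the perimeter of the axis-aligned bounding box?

30

Width = max x − min x = 7 − 5 = 2.
Height = max y − min y = 10 − (-3) = 13.
Perimeter = 2(2 + 13) = 30.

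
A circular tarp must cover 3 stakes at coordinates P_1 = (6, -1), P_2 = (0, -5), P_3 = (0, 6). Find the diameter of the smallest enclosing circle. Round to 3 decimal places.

11.081

Side lengths²: P_1P_2² = 52, P_1P_3² = 85, P_2P_3² = 121.
Since P_2P_3² = 121 < 85 + 52 = 137, the triangle is acute, so the smallest enclosing circle is the circumcircle.
Circumcentre = (2/3, 0.5), r² = 1105/36.
Diameter = 2r = 2√(1105/36) ≈ 11.081.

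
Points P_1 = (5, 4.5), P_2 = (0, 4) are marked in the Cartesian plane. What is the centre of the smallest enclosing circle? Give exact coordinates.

(2.5, 4.25)

The smallest circle enclosing two points has them as diameter endpoints.
Centre = midpoint = (2.5, 4.25); r² = |P_1P_2|²/4 = 25.25/4 = 6.3125.
Centre = (2.5, 4.25).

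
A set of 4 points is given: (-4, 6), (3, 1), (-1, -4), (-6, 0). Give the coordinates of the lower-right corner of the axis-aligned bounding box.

(3, -4)

x-range [-6, 3], y-range [-4, 6].
The lower-right corner is (3, -4).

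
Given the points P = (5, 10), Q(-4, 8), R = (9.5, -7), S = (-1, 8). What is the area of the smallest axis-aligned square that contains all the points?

The bounding box has width 13.5 and height 17.
An axis-aligned square enclosing the set must have side ≥ max(width, height).
So the minimum side is max(13.5, 17) = 17.
Area = 17² = 289.

289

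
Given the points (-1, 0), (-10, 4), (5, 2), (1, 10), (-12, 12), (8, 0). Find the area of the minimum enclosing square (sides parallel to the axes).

The bounding box has width 20 and height 12.
An axis-aligned square enclosing the set must have side ≥ max(width, height).
So the minimum side is max(20, 12) = 20.
Area = 20² = 400.

400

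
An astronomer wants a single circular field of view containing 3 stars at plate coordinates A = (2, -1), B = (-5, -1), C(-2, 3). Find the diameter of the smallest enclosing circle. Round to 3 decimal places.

Side lengths²: AB² = 49, AC² = 32, BC² = 25.
Since AB² = 49 < 32 + 25 = 57, the triangle is acute, so the smallest enclosing circle is the circumcircle.
Circumcentre = (-1.5, -0.5), r² = 12.5.
Diameter = 2r = 2√(12.5) ≈ 7.071.

7.071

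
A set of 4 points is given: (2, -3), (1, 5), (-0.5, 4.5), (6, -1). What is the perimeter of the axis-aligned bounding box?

Width = max x − min x = 6 − (-0.5) = 6.5.
Height = max y − min y = 5 − (-3) = 8.
Perimeter = 2(6.5 + 8) = 29.

29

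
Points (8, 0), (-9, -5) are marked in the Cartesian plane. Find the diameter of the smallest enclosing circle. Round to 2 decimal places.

The smallest circle enclosing two points has them as diameter endpoints.
Centre = midpoint = (-0.5, -2.5); r² = |(8, 0)−(-9, -5)|²/4 = 314/4 = 78.5.
Diameter = 2r = 2√(78.5) ≈ 17.72.

17.72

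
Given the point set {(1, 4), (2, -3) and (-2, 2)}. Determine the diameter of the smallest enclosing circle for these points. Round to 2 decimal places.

7.10

Call the three points A, B, C in the order given.
Side lengths²: AB² = 50, AC² = 13, BC² = 41.
Since AB² = 50 < 41 + 13 = 54, the triangle is acute, so the smallest enclosing circle is the circumcircle.
Circumcentre = (55/46, 21/46), r² = 13325/1058.
Diameter = 2r = 2√(13325/1058) ≈ 7.10.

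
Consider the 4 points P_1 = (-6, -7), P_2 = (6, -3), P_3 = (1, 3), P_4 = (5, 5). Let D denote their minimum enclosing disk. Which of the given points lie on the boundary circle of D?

P_1, P_4

By Welzl's lemma the MEC is supported by two points (diametrically opposite) or three points (on a circumcircle).
The farthest pair is P_1–P_4 with squared distance 265. The circle on this segment as diameter has centre (-0.5, -1) and r² = 265/4 = 66.25.
Check P_2: distance² to centre = 46.25 ≤ 66.25, so it lies inside.
All remaining points lie in this disk, and no smaller disk contains both endpoints, so this is the minimum enclosing circle.
The points at distance exactly r from the centre are P_1, P_4 — 2 points.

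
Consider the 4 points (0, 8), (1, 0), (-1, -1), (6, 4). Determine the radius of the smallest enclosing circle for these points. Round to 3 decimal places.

A smallest enclosing disk is always determined by at most three of the input points on its boundary.
The minimum enclosing circle is determined by three boundary points: (0, 8), (-1, -1), (6, 4).
Their circumcentre is (35/29, 96/29) with r² = 19721/841.
The farthest remaining point (1, 0) is at distance² 9252/841 ≤ 19721/841.
r = √(19721/841) ≈ 4.842.

4.842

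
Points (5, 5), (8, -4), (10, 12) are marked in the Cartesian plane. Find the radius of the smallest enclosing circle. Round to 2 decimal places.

Call the three points A, B, C in the order given.
Side lengths²: AB² = 90, AC² = 74, BC² = 260.
Since BC² = 260 ≥ 90 + 74 = 164, the angle opposite BC is not acute, so the smallest enclosing circle has BC as diameter.
Centre = midpoint of BC = (9, 4), r² = 260/4 = 65.
r = √65 ≈ 8.06.

8.06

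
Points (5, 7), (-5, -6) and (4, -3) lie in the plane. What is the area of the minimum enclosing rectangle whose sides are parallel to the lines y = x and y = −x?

103.5

In coordinates u = x + y, v = x − y the rectangle is axis-aligned; the map (x,y)→(u,v) scales areas by 2.
u-values: 12, -11, 1; range = 12 − (-11) = 23.
v-values: -2, 1, 7; range = 7 − (-2) = 9.
Area = (23 × 9) / 2 = 103.5.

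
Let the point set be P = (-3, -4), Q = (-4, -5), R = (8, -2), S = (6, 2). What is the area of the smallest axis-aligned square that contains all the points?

The bounding box has width 12 and height 7.
An axis-aligned square enclosing the set must have side ≥ max(width, height).
So the minimum side is max(12, 7) = 12.
Area = 12² = 144.

144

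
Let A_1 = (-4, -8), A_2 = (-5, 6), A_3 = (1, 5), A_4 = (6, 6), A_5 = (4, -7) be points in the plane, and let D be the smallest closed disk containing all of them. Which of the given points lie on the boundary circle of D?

A_1, A_2, A_4

The minimum enclosing circle of a finite set is fixed by two of the points (as a diameter) or three (as a circumcircle).
The minimum enclosing circle is determined by three boundary points: A_1, A_2, A_4.
Their circumcentre is (0.5, -9/14) with r² = 7289/98.
The farthest remaining point A_5 is at distance² 5161/98 ≤ 7289/98.
The points at distance exactly r from the centre are A_1, A_2, A_4 — 3 points.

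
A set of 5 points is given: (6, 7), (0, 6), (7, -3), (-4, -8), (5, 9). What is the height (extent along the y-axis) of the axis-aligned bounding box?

max y = 9, min y = -8, so height = 17.

17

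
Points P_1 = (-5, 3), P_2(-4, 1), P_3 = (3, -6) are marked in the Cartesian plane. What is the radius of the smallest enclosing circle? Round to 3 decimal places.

6.021

Side lengths²: P_1P_2² = 5, P_1P_3² = 145, P_2P_3² = 98.
Since P_1P_3² = 145 ≥ 98 + 5 = 103, the angle opposite P_1P_3 is not acute, so the smallest enclosing circle has P_1P_3 as diameter.
Centre = midpoint of P_1P_3 = (-1, -1.5), r² = 145/4 = 36.25.
r = √(36.25) ≈ 6.021.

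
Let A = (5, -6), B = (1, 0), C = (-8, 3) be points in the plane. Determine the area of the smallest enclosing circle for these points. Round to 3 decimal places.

Side lengths²: AB² = 52, AC² = 250, BC² = 90.
Since AC² = 250 ≥ 90 + 52 = 142, the angle opposite AC is not acute, so the smallest enclosing circle has AC as diameter.
Centre = midpoint of AC = (-1.5, -1.5), r² = 250/4 = 62.5.
Area = π·r² = π·62.5 ≈ 196.350.

196.350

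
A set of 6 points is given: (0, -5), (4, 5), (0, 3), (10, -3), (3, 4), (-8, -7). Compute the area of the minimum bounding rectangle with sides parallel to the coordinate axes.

216

x ranges over [-8, 10], width 18.
y ranges over [-7, 5], height 12.
Area = 18 × 12 = 216.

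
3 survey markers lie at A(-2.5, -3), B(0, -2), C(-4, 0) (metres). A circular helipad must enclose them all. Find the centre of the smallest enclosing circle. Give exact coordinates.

(-2, -1)

Side lengths²: AB² = 7.25, AC² = 11.25, BC² = 20.
Since BC² = 20 ≥ 11.25 + 7.25 = 18.5, the angle opposite BC is not acute, so the smallest enclosing circle has BC as diameter.
Centre = midpoint of BC = (-2, -1), r² = 20/4 = 5.
Centre = (-2, -1).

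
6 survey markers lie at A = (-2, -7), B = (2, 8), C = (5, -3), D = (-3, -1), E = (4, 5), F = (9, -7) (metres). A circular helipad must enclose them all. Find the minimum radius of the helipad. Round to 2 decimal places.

8.57

The minimum enclosing circle of a finite set is fixed by two of the points (as a diameter) or three (as a circumcircle).
The minimum enclosing circle is determined by three boundary points: A, B, F.
Their circumcentre is (3.5, -13/30) with r² = 33017/450.
The farthest remaining point D is at distance² 19157/450 ≤ 33017/450.
r = √(33017/450) ≈ 8.57.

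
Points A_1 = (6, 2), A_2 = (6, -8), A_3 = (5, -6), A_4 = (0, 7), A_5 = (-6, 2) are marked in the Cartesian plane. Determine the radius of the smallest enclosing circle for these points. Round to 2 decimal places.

The minimum enclosing circle is determined by three boundary points: A_2, A_4, A_5.
Their circumcentre is (1.625, -1.05) with r² = 67.443125.
The farthest remaining point A_3 is at distance² 35.893125 ≤ 67.443125.
r = √(67.443125) ≈ 8.21.

8.21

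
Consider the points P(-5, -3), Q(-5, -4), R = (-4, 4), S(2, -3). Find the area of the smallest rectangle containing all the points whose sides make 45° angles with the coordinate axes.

In coordinates u = x + y, v = x − y the rectangle is axis-aligned; the map (x,y)→(u,v) scales areas by 2.
u-values: -8, -9, 0, -1; range = 0 − (-9) = 9.
v-values: -2, -1, -8, 5; range = 5 − (-8) = 13.
Area = (9 × 13) / 2 = 58.5.

58.5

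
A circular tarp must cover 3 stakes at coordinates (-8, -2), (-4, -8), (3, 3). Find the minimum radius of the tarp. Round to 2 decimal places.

6.61

Call the three points A, B, C in the order given.
Side lengths²: AB² = 52, AC² = 146, BC² = 170.
Since BC² = 170 < 146 + 52 = 198, the triangle is acute, so the smallest enclosing circle is the circumcircle.
Circumcentre = (-60/43, -83/43), r² = 80665/1849.
r = √(80665/1849) ≈ 6.61.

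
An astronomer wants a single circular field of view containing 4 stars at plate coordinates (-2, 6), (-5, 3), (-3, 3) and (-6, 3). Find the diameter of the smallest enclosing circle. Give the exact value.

5

By Welzl's lemma the MEC is supported by two points (diametrically opposite) or three points (on a circumcircle).
The farthest pair is (-2, 6)–(-6, 3) with squared distance 25. The circle on this segment as diameter has centre (-4, 4.5) and r² = 25/4 = 6.25.
Check (-5, 3): distance² to centre = 3.25 ≤ 6.25, so it lies inside.
All remaining points lie in this disk, and no smaller disk contains both endpoints, so this is the minimum enclosing circle.
Diameter = 2r = 2√(6.25) = 5.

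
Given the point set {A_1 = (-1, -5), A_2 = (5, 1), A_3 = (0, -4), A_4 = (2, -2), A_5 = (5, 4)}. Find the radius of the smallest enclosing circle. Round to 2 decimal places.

By Welzl's lemma the MEC is supported by two points (diametrically opposite) or three points (on a circumcircle).
The farthest pair is A_1–A_5 with squared distance 117. The circle on this segment as diameter has centre (2, -0.5) and r² = 117/4 = 29.25.
Check A_2: distance² to centre = 11.25 ≤ 29.25, so it lies inside.
All remaining points lie in this disk, and no smaller disk contains both endpoints, so this is the minimum enclosing circle.
r = √(29.25) ≈ 5.41.

5.41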